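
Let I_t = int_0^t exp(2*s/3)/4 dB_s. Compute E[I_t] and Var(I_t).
E[I_t] = 0; Var(I_t) = 3*exp(4*t/3)/64 - 3/64

The Itô integral of a deterministic integrand f(s) has mean 0 because each increment f(s) * (B_{s+ds} - B_s) has mean 0. By the Itô isometry:
  Var( int_0^t f(s) dB_s ) = E[ (int_0^t f(s) dB_s)^2 ] = int_0^t f(s)^2 ds.
Here f(s) = exp(2*s/3)/4, so f(s)^2 = exp(4*s/3)/16. Integrate:
  int_0^t (exp(4*s/3)/16) ds = 3*exp(4*t/3)/64 - 3/64.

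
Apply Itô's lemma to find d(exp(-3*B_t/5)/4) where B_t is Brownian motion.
d(exp(-3*B_t/5)/4) = (9*exp(-3*B_t/5)/200) dt + (-3*exp(-3*B_t/5)/20) dB_t

Itô's formula for f(B_t) gives d f(B_t) = f'(B_t) dB_t + (1/2) f''(B_t) dt. Compute derivatives of f(x) = exp(-3*x/5)/4:
  f'(x)  = -3*exp(-3*x/5)/20
  f''(x) = 9*exp(-3*x/5)/100
Substitute x = B_t and multiply the f'' term by 1/2:
  drift     = (1/2) * (9*exp(-3*x/5)/100) evaluated at B_t = 9*exp(-3*B_t/5)/200
  diffusion = (-3*exp(-3*x/5)/20) evaluated at B_t = -3*exp(-3*B_t/5)/20
Therefore d(exp(-3*B_t/5)/4) = (9*exp(-3*B_t/5)/200) dt + (-3*exp(-3*B_t/5)/20) dB_t.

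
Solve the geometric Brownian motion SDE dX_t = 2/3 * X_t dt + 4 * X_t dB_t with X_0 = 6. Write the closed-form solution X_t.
X_t = 6 * exp((-22/3) * t + (4) * B_t)

For GBM dX = mu X dt + sigma X dB with X_0 = x_0, apply Itô to Y = log X: dY = (mu - sigma^2/2) dt + sigma dB, so Y_t = log(x_0) + (mu - sigma^2/2) t + sigma B_t and hence X_t = x_0 * exp((mu - sigma^2/2) t + sigma B_t).
With mu = 2/3, sigma = 4, x_0 = 6, this gives:
  X_t = 6 * exp((-22/3) * t + (4) * B_t).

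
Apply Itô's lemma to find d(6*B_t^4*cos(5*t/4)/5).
d(6*B_t^4*cos(5*t/4)/5) = (3*B_t^2*(-5*B_t^2*sin(5*t/4) + 24*cos(5*t/4))/10) dt + (24*B_t^3*cos(5*t/4)/5) dB_t

Itô's formula for f(t, x): d f(t, B_t) = (f_t + (1/2) f_xx) dt + f_x dB_t. Compute partials of f(t, x) = 6*x^4*cos(5*t/4)/5:
  f_t(t,x)  = -3*x^4*sin(5*t/4)/2
  f_x(t,x)  = 24*x^3*cos(5*t/4)/5
  f_xx(t,x) = 72*x^2*cos(5*t/4)/5
Assemble drift = f_t + (1/2) f_xx = 3*x^2*(-5*x^2*sin(5*t/4) + 24*cos(5*t/4))/10 and diffusion = f_x = 24*x^3*cos(5*t/4)/5. Substituting x = B_t:
  d(6*B_t^4*cos(5*t/4)/5) = (3*B_t^2*(-5*B_t^2*sin(5*t/4) + 24*cos(5*t/4))/10) dt + (24*B_t^3*cos(5*t/4)/5) dB_t.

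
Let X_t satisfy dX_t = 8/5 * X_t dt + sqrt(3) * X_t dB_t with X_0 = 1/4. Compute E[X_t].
E[X_t] = exp(8*t/5)/4

For GBM dX = mu X dt + sigma X dB with X_0 = x_0, apply Itô to Y = log X: dY = (mu - sigma^2/2) dt + sigma dB, so Y_t = log(x_0) + (mu - sigma^2/2) t + sigma B_t and hence X_t = x_0 * exp((mu - sigma^2/2) t + sigma B_t).
With mu = 8/5, sigma = sqrt(3), x_0 = 1/4, this gives:
  X_t = 1/4 * exp((1/10) * t + (sqrt(3)) * B_t).
Since sigma*B_t ~ Normal(0, sigma^2 t), E[exp(sigma*B_t)] = exp(sigma^2 t / 2); so E[X_t] = x_0 * exp((mu - sigma^2/2) t) * exp(sigma^2 t / 2) = x_0 * exp(mu t) = exp(8*t/5)/4.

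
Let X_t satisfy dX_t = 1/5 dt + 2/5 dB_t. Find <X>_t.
<X>_t = 4*t/25

For an Itô process dX_t = a(t) dt + b(t) dB_t, the quadratic variation is <X>_t = int_0^t b(s)^2 ds (the drift term does not contribute). Here b(s) = 2/5, so
  b(s)^2 = 4/25.
Integrating from 0 to t:
  <X>_t = int_0^t (4/25) ds = 4*t/25.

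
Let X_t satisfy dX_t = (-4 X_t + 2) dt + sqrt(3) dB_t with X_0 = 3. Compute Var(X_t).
Var(X_t) = 3/8 - 3*exp(-8*t)/8

The variance V(t) = Var(X_t) satisfies V'(t) = 2 a V(t) + c^2 with V(0) = 0 (drift coefficient is linear in X, diffusion is constant). With a = -4, c = sqrt(3), the solution is
  V(t) = (c^2 / (2 a)) * (exp(2 a t) - 1)
       = (sqrt(3)^2 / (2*(-4))) * (exp((-8) t) - 1)
       = 3/8 - 3*exp(-8*t)/8.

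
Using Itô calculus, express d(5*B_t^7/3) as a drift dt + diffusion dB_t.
d(5*B_t^7/3) = (35*B_t^5) dt + (35*B_t^6/3) dB_t

Itô's formula for f(B_t) gives d f(B_t) = f'(B_t) dB_t + (1/2) f''(B_t) dt. Compute derivatives of f(x) = 5*x^7/3:
  f'(x)  = 35*x^6/3
  f''(x) = 70*x^5
Substitute x = B_t and multiply the f'' term by 1/2:
  drift     = (1/2) * (70*x^5) evaluated at B_t = 35*B_t^5
  diffusion = (35*x^6/3) evaluated at B_t = 35*B_t^6/3
Therefore d(5*B_t^7/3) = (35*B_t^5) dt + (35*B_t^6/3) dB_t.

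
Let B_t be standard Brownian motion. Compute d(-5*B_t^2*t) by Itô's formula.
d(-5*B_t^2*t) = (-5*B_t^2 - 5*t) dt + (-10*B_t*t) dB_t

Itô's formula for f(t, x): d f(t, B_t) = (f_t + (1/2) f_xx) dt + f_x dB_t. Compute partials of f(t, x) = -5*t*x^2:
  f_t(t,x)  = -5*x^2
  f_x(t,x)  = -10*t*x
  f_xx(t,x) = -10*t
Assemble drift = f_t + (1/2) f_xx = -5*t - 5*x^2 and diffusion = f_x = -10*t*x. Substituting x = B_t:
  d(-5*B_t^2*t) = (-5*B_t^2 - 5*t) dt + (-10*B_t*t) dB_t.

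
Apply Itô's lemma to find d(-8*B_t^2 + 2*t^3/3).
d(-8*B_t^2 + 2*t^3/3) = (2*t^2 - 8) dt + (-16*B_t) dB_t

Itô's formula for f(t, x): d f(t, B_t) = (f_t + (1/2) f_xx) dt + f_x dB_t. Compute partials of f(t, x) = 2*t^3/3 - 8*x^2:
  f_t(t,x)  = 2*t^2
  f_x(t,x)  = -16*x
  f_xx(t,x) = -16
Assemble drift = f_t + (1/2) f_xx = 2*t^2 - 8 and diffusion = f_x = -16*x. Substituting x = B_t:
  d(-8*B_t^2 + 2*t^3/3) = (2*t^2 - 8) dt + (-16*B_t) dB_t.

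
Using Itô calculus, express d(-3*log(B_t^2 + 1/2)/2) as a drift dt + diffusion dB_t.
d(-3*log(B_t^2 + 1/2)/2) = (3*(2*B_t^2 - 1)/(2*B_t^2 + 1)^2) dt + (-6*B_t/(2*B_t^2 + 1)) dB_t

Itô's formula for f(B_t) gives d f(B_t) = f'(B_t) dB_t + (1/2) f''(B_t) dt. Compute derivatives of f(x) = -3*log(x^2 + 1/2)/2:
  f'(x)  = -6*x/(2*x^2 + 1)
  f''(x) = 6*(2*x^2 - 1)/(2*x^2 + 1)^2
Substitute x = B_t and multiply the f'' term by 1/2:
  drift     = (1/2) * (6*(2*x^2 - 1)/(2*x^2 + 1)^2) evaluated at B_t = 3*(2*B_t^2 - 1)/(2*B_t^2 + 1)^2
  diffusion = (-6*x/(2*x^2 + 1)) evaluated at B_t = -6*B_t/(2*B_t^2 + 1)
Therefore d(-3*log(B_t^2 + 1/2)/2) = (3*(2*B_t^2 - 1)/(2*B_t^2 + 1)^2) dt + (-6*B_t/(2*B_t^2 + 1)) dB_t.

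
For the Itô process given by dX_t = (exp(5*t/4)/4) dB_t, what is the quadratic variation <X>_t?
<X>_t = exp(5*t/2)/40 - 1/40

For an Itô process dX_t = a(t) dt + b(t) dB_t, the quadratic variation is <X>_t = int_0^t b(s)^2 ds (the drift term does not contribute). Here b(s) = exp(5*s/4)/4, so
  b(s)^2 = exp(5*s/2)/16.
Integrating from 0 to t:
  <X>_t = int_0^t (exp(5*s/2)/16) ds = exp(5*t/2)/40 - 1/40.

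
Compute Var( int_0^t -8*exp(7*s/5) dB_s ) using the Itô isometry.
Var = 160*exp(14*t/5)/7 - 160/7

The Itô integral of a deterministic integrand f(s) has mean 0 because each increment f(s) * (B_{s+ds} - B_s) has mean 0. By the Itô isometry:
  Var( int_0^t f(s) dB_s ) = E[ (int_0^t f(s) dB_s)^2 ] = int_0^t f(s)^2 ds.
Here f(s) = -8*exp(7*s/5), so f(s)^2 = 64*exp(14*s/5). Integrate:
  int_0^t (64*exp(14*s/5)) ds = 160*exp(14*t/5)/7 - 160/7.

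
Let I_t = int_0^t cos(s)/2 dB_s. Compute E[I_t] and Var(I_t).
E[I_t] = 0; Var(I_t) = t/8 + sin(2*t)/16

The Itô integral of a deterministic integrand f(s) has mean 0 because each increment f(s) * (B_{s+ds} - B_s) has mean 0. By the Itô isometry:
  Var( int_0^t f(s) dB_s ) = E[ (int_0^t f(s) dB_s)^2 ] = int_0^t f(s)^2 ds.
Here f(s) = cos(s)/2, so f(s)^2 = cos(s)^2/4. Integrate:
  int_0^t (cos(s)^2/4) ds = t/8 + sin(2*t)/16.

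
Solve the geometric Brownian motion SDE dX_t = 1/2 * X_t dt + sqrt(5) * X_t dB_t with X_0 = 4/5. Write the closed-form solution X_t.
X_t = 4/5 * exp((-2) * t + (sqrt(5)) * B_t)

For GBM dX = mu X dt + sigma X dB with X_0 = x_0, apply Itô to Y = log X: dY = (mu - sigma^2/2) dt + sigma dB, so Y_t = log(x_0) + (mu - sigma^2/2) t + sigma B_t and hence X_t = x_0 * exp((mu - sigma^2/2) t + sigma B_t).
With mu = 1/2, sigma = sqrt(5), x_0 = 4/5, this gives:
  X_t = 4/5 * exp((-2) * t + (sqrt(5)) * B_t).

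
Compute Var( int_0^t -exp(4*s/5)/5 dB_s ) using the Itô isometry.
Var = exp(8*t/5)/40 - 1/40

The Itô integral of a deterministic integrand f(s) has mean 0 because each increment f(s) * (B_{s+ds} - B_s) has mean 0. By the Itô isometry:
  Var( int_0^t f(s) dB_s ) = E[ (int_0^t f(s) dB_s)^2 ] = int_0^t f(s)^2 ds.
Here f(s) = -exp(4*s/5)/5, so f(s)^2 = exp(8*s/5)/25. Integrate:
  int_0^t (exp(8*s/5)/25) ds = exp(8*t/5)/40 - 1/40.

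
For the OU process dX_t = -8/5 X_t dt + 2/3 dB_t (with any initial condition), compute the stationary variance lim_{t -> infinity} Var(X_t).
lim Var(X_t) = 5/36

The OU SDE dX = -theta X dt + sigma dB admits the integrating factor exp(theta t): d(exp(theta t) X_t) = sigma exp(theta t) dB_t. Integrating from 0 to t gives X_t = x_0 * exp(-theta t) + sigma * int_0^t exp(-theta (t-s)) dB_s for any initial x_0. The Itô integral has variance (by the Itô isometry) sigma^2 * int_0^t exp(-2 theta (t - s)) ds = sigma^2 * (1 - exp(-2 theta t)) / (2 theta), independent of x_0.
With theta = 8/5, sigma = 2/3:
  Var(X_t) = (2/3)^2 * (1 - exp(-2*8/5 t)) / (2 * 8/5) = 5/36 - 5*exp(-16*t/5)/36.
As t -> infinity, exp(-2*8/5 t) -> 0, so the stationary variance is sigma^2 / (2 theta) = 5/36.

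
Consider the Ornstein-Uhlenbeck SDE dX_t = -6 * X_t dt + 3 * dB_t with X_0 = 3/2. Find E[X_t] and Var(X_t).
E[X_t] = 3*exp(-6*t)/2; Var(X_t) = 3/4 - 3*exp(-12*t)/4

The OU SDE dX = -theta X dt + sigma dB admits the integrating factor exp(theta t): d(exp(theta t) X_t) = sigma exp(theta t) dB_t. Integrating from 0 to t:
  X_t = x_0 * exp(-theta t) + sigma * int_0^t exp(-theta (t-s)) dB_s.
The Itô integral has mean 0 and (by the Itô isometry) variance sigma^2 * int_0^t exp(-2 theta (t - s)) ds = sigma^2 * (1 - exp(-2 theta t)) / (2 theta).
With theta = 6, sigma = 3, x_0 = 3/2:
  E[X_t] = 3/2 * exp(-6 t) = 3*exp(-6*t)/2
  Var(X_t) = (3)^2 * (1 - exp(-2*6 t)) / (2 * 6) = 3/4 - 3*exp(-12*t)/4.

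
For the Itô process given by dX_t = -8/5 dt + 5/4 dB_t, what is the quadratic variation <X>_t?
<X>_t = 25*t/16

For an Itô process dX_t = a(t) dt + b(t) dB_t, the quadratic variation is <X>_t = int_0^t b(s)^2 ds (the drift term does not contribute). Here b(s) = 5/4, so
  b(s)^2 = 25/16.
Integrating from 0 to t:
  <X>_t = int_0^t (25/16) ds = 25*t/16.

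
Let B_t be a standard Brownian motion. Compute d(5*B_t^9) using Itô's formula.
d(5*B_t^9) = (180*B_t^7) dt + (45*B_t^8) dB_t

Itô's formula for f(B_t) gives d f(B_t) = f'(B_t) dB_t + (1/2) f''(B_t) dt. Compute derivatives of f(x) = 5*x^9:
  f'(x)  = 45*x^8
  f''(x) = 360*x^7
Substitute x = B_t and multiply the f'' term by 1/2:
  drift     = (1/2) * (360*x^7) evaluated at B_t = 180*B_t^7
  diffusion = (45*x^8) evaluated at B_t = 45*B_t^8
Therefore d(5*B_t^9) = (180*B_t^7) dt + (45*B_t^8) dB_t.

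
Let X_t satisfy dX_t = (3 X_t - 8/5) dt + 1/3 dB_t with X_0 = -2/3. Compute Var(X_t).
Var(X_t) = exp(6*t)/54 - 1/54

The variance V(t) = Var(X_t) satisfies V'(t) = 2 a V(t) + c^2 with V(0) = 0 (drift coefficient is linear in X, diffusion is constant). With a = 3, c = 1/3, the solution is
  V(t) = (c^2 / (2 a)) * (exp(2 a t) - 1)
       = ((1/3)^2 / (2*3)) * (exp(6 t) - 1)
       = exp(6*t)/54 - 1/54.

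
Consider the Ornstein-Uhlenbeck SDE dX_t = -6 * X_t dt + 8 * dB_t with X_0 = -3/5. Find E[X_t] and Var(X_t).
E[X_t] = -3*exp(-6*t)/5; Var(X_t) = 16/3 - 16*exp(-12*t)/3

The OU SDE dX = -theta X dt + sigma dB admits the integrating factor exp(theta t): d(exp(theta t) X_t) = sigma exp(theta t) dB_t. Integrating from 0 to t:
  X_t = x_0 * exp(-theta t) + sigma * int_0^t exp(-theta (t-s)) dB_s.
The Itô integral has mean 0 and (by the Itô isometry) variance sigma^2 * int_0^t exp(-2 theta (t - s)) ds = sigma^2 * (1 - exp(-2 theta t)) / (2 theta).
With theta = 6, sigma = 8, x_0 = -3/5:
  E[X_t] = -3/5 * exp(-6 t) = -3*exp(-6*t)/5
  Var(X_t) = (8)^2 * (1 - exp(-2*6 t)) / (2 * 6) = 16/3 - 16*exp(-12*t)/3.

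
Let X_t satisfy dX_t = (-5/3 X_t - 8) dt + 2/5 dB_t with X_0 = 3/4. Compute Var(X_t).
Var(X_t) = 6/125 - 6*exp(-10*t/3)/125

The variance V(t) = Var(X_t) satisfies V'(t) = 2 a V(t) + c^2 with V(0) = 0 (drift coefficient is linear in X, diffusion is constant). With a = -5/3, c = 2/5, the solution is
  V(t) = (c^2 / (2 a)) * (exp(2 a t) - 1)
       = ((2/5)^2 / (2*(-5/3))) * (exp((-10/3) t) - 1)
       = 6/125 - 6*exp(-10*t/3)/125.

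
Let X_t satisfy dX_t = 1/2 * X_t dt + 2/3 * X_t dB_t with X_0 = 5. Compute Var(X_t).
Var(X_t) = 25*(exp(4*t/9) - 1)*exp(t)

For GBM dX = mu X dt + sigma X dB with X_0 = x_0, apply Itô to Y = log X: dY = (mu - sigma^2/2) dt + sigma dB, so Y_t = log(x_0) + (mu - sigma^2/2) t + sigma B_t and hence X_t = x_0 * exp((mu - sigma^2/2) t + sigma B_t).
With mu = 1/2, sigma = 2/3, x_0 = 5, this gives:
  X_t = 5 * exp((5/18) * t + (2/3) * B_t).
Since sigma*B_t ~ Normal(0, sigma^2 t), E[exp(sigma*B_t)] = exp(sigma^2 t / 2); so E[X_t] = x_0 * exp((mu - sigma^2/2) t) * exp(sigma^2 t / 2) = x_0 * exp(mu t) = 5*exp(t/2).
Var(X_t) = E[X_t^2] - (E[X_t])^2 = x_0^2 * exp(2 mu t) * (exp(sigma^2 t) - 1) = 25*(exp(4*t/9) - 1)*exp(t).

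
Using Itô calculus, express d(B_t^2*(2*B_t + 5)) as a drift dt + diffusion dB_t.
d(B_t^2*(2*B_t + 5)) = (6*B_t + 5) dt + (2*B_t*(3*B_t + 5)) dB_t

Itô's formula for f(B_t) gives d f(B_t) = f'(B_t) dB_t + (1/2) f''(B_t) dt. Compute derivatives of f(x) = x^2*(2*x + 5):
  f'(x)  = 2*x*(3*x + 5)
  f''(x) = 12*x + 10
Substitute x = B_t and multiply the f'' term by 1/2:
  drift     = (1/2) * (12*x + 10) evaluated at B_t = 6*B_t + 5
  diffusion = (2*x*(3*x + 5)) evaluated at B_t = 2*B_t*(3*B_t + 5)
Therefore d(B_t^2*(2*B_t + 5)) = (6*B_t + 5) dt + (2*B_t*(3*B_t + 5)) dB_t.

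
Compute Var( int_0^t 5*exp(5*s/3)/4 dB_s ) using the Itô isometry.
Var = 15*exp(10*t/3)/32 - 15/32

The Itô integral of a deterministic integrand f(s) has mean 0 because each increment f(s) * (B_{s+ds} - B_s) has mean 0. By the Itô isometry:
  Var( int_0^t f(s) dB_s ) = E[ (int_0^t f(s) dB_s)^2 ] = int_0^t f(s)^2 ds.
Here f(s) = 5*exp(5*s/3)/4, so f(s)^2 = 25*exp(10*s/3)/16. Integrate:
  int_0^t (25*exp(10*s/3)/16) ds = 15*exp(10*t/3)/32 - 15/32.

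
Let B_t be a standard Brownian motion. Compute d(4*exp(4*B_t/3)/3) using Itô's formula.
d(4*exp(4*B_t/3)/3) = (32*exp(4*B_t/3)/27) dt + (16*exp(4*B_t/3)/9) dB_t

Itô's formula for f(B_t) gives d f(B_t) = f'(B_t) dB_t + (1/2) f''(B_t) dt. Compute derivatives of f(x) = 4*exp(4*x/3)/3:
  f'(x)  = 16*exp(4*x/3)/9
  f''(x) = 64*exp(4*x/3)/27
Substitute x = B_t and multiply the f'' term by 1/2:
  drift     = (1/2) * (64*exp(4*x/3)/27) evaluated at B_t = 32*exp(4*B_t/3)/27
  diffusion = (16*exp(4*x/3)/9) evaluated at B_t = 16*exp(4*B_t/3)/9
Therefore d(4*exp(4*B_t/3)/3) = (32*exp(4*B_t/3)/27) dt + (16*exp(4*B_t/3)/9) dB_t.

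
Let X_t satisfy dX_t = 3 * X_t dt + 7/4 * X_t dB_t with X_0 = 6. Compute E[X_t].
E[X_t] = 6*exp(3*t)

For GBM dX = mu X dt + sigma X dB with X_0 = x_0, apply Itô to Y = log X: dY = (mu - sigma^2/2) dt + sigma dB, so Y_t = log(x_0) + (mu - sigma^2/2) t + sigma B_t and hence X_t = x_0 * exp((mu - sigma^2/2) t + sigma B_t).
With mu = 3, sigma = 7/4, x_0 = 6, this gives:
  X_t = 6 * exp((47/32) * t + (7/4) * B_t).
Since sigma*B_t ~ Normal(0, sigma^2 t), E[exp(sigma*B_t)] = exp(sigma^2 t / 2); so E[X_t] = x_0 * exp((mu - sigma^2/2) t) * exp(sigma^2 t / 2) = x_0 * exp(mu t) = 6*exp(3*t).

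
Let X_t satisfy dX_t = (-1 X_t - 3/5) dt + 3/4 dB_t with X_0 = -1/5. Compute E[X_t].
E[X_t] = -3/5 + 2*exp(-t)/5

Taking expectations and using E[dB_t] = 0, the mean m(t) = E[X_t] satisfies the ODE m'(t) = a m(t) + b with m(0) = x_0. With a = -1, b = -3/5, x_0 = -1/5, the solution is
  m(t) = x_0 * exp(a t) + (b/a) * (exp(a t) - 1)
       = (-1/5) * exp((-1) t) + ((-3/5)/(-1)) * (exp((-1) t) - 1)
       = -3/5 + 2*exp(-t)/5.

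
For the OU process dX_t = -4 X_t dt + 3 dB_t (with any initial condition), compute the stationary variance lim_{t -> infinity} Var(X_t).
lim Var(X_t) = 9/8

The OU SDE dX = -theta X dt + sigma dB admits the integrating factor exp(theta t): d(exp(theta t) X_t) = sigma exp(theta t) dB_t. Integrating from 0 to t gives X_t = x_0 * exp(-theta t) + sigma * int_0^t exp(-theta (t-s)) dB_s for any initial x_0. The Itô integral has variance (by the Itô isometry) sigma^2 * int_0^t exp(-2 theta (t - s)) ds = sigma^2 * (1 - exp(-2 theta t)) / (2 theta), independent of x_0.
With theta = 4, sigma = 3:
  Var(X_t) = (3)^2 * (1 - exp(-2*4 t)) / (2 * 4) = 9/8 - 9*exp(-8*t)/8.
As t -> infinity, exp(-2*4 t) -> 0, so the stationary variance is sigma^2 / (2 theta) = 9/8.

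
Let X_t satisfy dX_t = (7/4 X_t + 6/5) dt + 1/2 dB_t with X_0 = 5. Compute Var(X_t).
Var(X_t) = exp(7*t/2)/14 - 1/14

The variance V(t) = Var(X_t) satisfies V'(t) = 2 a V(t) + c^2 with V(0) = 0 (drift coefficient is linear in X, diffusion is constant). With a = 7/4, c = 1/2, the solution is
  V(t) = (c^2 / (2 a)) * (exp(2 a t) - 1)
       = ((1/2)^2 / (2*(7/4))) * (exp((7/2) t) - 1)
       = exp(7*t/2)/14 - 1/14.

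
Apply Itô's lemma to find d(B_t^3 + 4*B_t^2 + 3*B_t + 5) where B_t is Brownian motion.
d(B_t^3 + 4*B_t^2 + 3*B_t + 5) = (3*B_t + 4) dt + (3*B_t^2 + 8*B_t + 3) dB_t

Itô's formula for f(B_t) gives d f(B_t) = f'(B_t) dB_t + (1/2) f''(B_t) dt. Compute derivatives of f(x) = x^3 + 4*x^2 + 3*x + 5:
  f'(x)  = 3*x^2 + 8*x + 3
  f''(x) = 6*x + 8
Substitute x = B_t and multiply the f'' term by 1/2:
  drift     = (1/2) * (6*x + 8) evaluated at B_t = 3*B_t + 4
  diffusion = (3*x^2 + 8*x + 3) evaluated at B_t = 3*B_t^2 + 8*B_t + 3
Therefore d(B_t^3 + 4*B_t^2 + 3*B_t + 5) = (3*B_t + 4) dt + (3*B_t^2 + 8*B_t + 3) dB_t.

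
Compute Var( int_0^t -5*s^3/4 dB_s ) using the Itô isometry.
Var = 25*t^7/112

The Itô integral of a deterministic integrand f(s) has mean 0 because each increment f(s) * (B_{s+ds} - B_s) has mean 0. By the Itô isometry:
  Var( int_0^t f(s) dB_s ) = E[ (int_0^t f(s) dB_s)^2 ] = int_0^t f(s)^2 ds.
Here f(s) = -5*s^3/4, so f(s)^2 = 25*s^6/16. Integrate:
  int_0^t (25*s^6/16) ds = 25*t^7/112.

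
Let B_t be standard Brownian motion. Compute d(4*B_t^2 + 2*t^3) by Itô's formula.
d(4*B_t^2 + 2*t^3) = (6*t^2 + 4) dt + (8*B_t) dB_t

Itô's formula for f(t, x): d f(t, B_t) = (f_t + (1/2) f_xx) dt + f_x dB_t. Compute partials of f(t, x) = 2*t^3 + 4*x^2:
  f_t(t,x)  = 6*t^2
  f_x(t,x)  = 8*x
  f_xx(t,x) = 8
Assemble drift = f_t + (1/2) f_xx = 6*t^2 + 4 and diffusion = f_x = 8*x. Substituting x = B_t:
  d(4*B_t^2 + 2*t^3) = (6*t^2 + 4) dt + (8*B_t) dB_t.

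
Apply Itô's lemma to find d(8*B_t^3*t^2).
d(8*B_t^3*t^2) = (8*B_t*t*(2*B_t^2 + 3*t)) dt + (24*B_t^2*t^2) dB_t

Itô's formula for f(t, x): d f(t, B_t) = (f_t + (1/2) f_xx) dt + f_x dB_t. Compute partials of f(t, x) = 8*t^2*x^3:
  f_t(t,x)  = 16*t*x^3
  f_x(t,x)  = 24*t^2*x^2
  f_xx(t,x) = 48*t^2*x
Assemble drift = f_t + (1/2) f_xx = 8*t*x*(3*t + 2*x^2) and diffusion = f_x = 24*t^2*x^2. Substituting x = B_t:
  d(8*B_t^3*t^2) = (8*B_t*t*(2*B_t^2 + 3*t)) dt + (24*B_t^2*t^2) dB_t.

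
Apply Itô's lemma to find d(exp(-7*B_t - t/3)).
d(exp(-7*B_t - t/3)) = (145*exp(-7*B_t - t/3)/6) dt + (-7*exp(-7*B_t - t/3)) dB_t

Itô's formula for f(t, x): d f(t, B_t) = (f_t + (1/2) f_xx) dt + f_x dB_t. Compute partials of f(t, x) = exp(-t/3 - 7*x):
  f_t(t,x)  = -exp(-t/3 - 7*x)/3
  f_x(t,x)  = -7*exp(-t/3 - 7*x)
  f_xx(t,x) = 49*exp(-t/3 - 7*x)
Assemble drift = f_t + (1/2) f_xx = 145*exp(-t/3 - 7*x)/6 and diffusion = f_x = -7*exp(-t/3 - 7*x). Substituting x = B_t:
  d(exp(-7*B_t - t/3)) = (145*exp(-7*B_t - t/3)/6) dt + (-7*exp(-7*B_t - t/3)) dB_t.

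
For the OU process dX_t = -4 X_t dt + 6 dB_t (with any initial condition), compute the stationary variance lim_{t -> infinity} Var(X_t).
lim Var(X_t) = 9/2

The OU SDE dX = -theta X dt + sigma dB admits the integrating factor exp(theta t): d(exp(theta t) X_t) = sigma exp(theta t) dB_t. Integrating from 0 to t gives X_t = x_0 * exp(-theta t) + sigma * int_0^t exp(-theta (t-s)) dB_s for any initial x_0. The Itô integral has variance (by the Itô isometry) sigma^2 * int_0^t exp(-2 theta (t - s)) ds = sigma^2 * (1 - exp(-2 theta t)) / (2 theta), independent of x_0.
With theta = 4, sigma = 6:
  Var(X_t) = (6)^2 * (1 - exp(-2*4 t)) / (2 * 4) = 9/2 - 9*exp(-8*t)/2.
As t -> infinity, exp(-2*4 t) -> 0, so the stationary variance is sigma^2 / (2 theta) = 9/2.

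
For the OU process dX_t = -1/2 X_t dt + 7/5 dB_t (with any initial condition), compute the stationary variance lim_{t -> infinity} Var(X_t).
lim Var(X_t) = 49/25

The OU SDE dX = -theta X dt + sigma dB admits the integrating factor exp(theta t): d(exp(theta t) X_t) = sigma exp(theta t) dB_t. Integrating from 0 to t gives X_t = x_0 * exp(-theta t) + sigma * int_0^t exp(-theta (t-s)) dB_s for any initial x_0. The Itô integral has variance (by the Itô isometry) sigma^2 * int_0^t exp(-2 theta (t - s)) ds = sigma^2 * (1 - exp(-2 theta t)) / (2 theta), independent of x_0.
With theta = 1/2, sigma = 7/5:
  Var(X_t) = (7/5)^2 * (1 - exp(-2*1/2 t)) / (2 * 1/2) = 49/25 - 49*exp(-t)/25.
As t -> infinity, exp(-2*1/2 t) -> 0, so the stationary variance is sigma^2 / (2 theta) = 49/25.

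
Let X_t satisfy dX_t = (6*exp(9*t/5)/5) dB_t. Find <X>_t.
<X>_t = 2*exp(18*t/5)/5 - 2/5

For an Itô process dX_t = a(t) dt + b(t) dB_t, the quadratic variation is <X>_t = int_0^t b(s)^2 ds (the drift term does not contribute). Here b(s) = 6*exp(9*s/5)/5, so
  b(s)^2 = 36*exp(18*s/5)/25.
Integrating from 0 to t:
  <X>_t = int_0^t (36*exp(18*s/5)/25) ds = 2*exp(18*t/5)/5 - 2/5.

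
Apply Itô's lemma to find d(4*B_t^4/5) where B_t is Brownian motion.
d(4*B_t^4/5) = (24*B_t^2/5) dt + (16*B_t^3/5) dB_t

Itô's formula for f(B_t) gives d f(B_t) = f'(B_t) dB_t + (1/2) f''(B_t) dt. Compute derivatives of f(x) = 4*x^4/5:
  f'(x)  = 16*x^3/5
  f''(x) = 48*x^2/5
Substitute x = B_t and multiply the f'' term by 1/2:
  drift     = (1/2) * (48*x^2/5) evaluated at B_t = 24*B_t^2/5
  diffusion = (16*x^3/5) evaluated at B_t = 16*B_t^3/5
Therefore d(4*B_t^4/5) = (24*B_t^2/5) dt + (16*B_t^3/5) dB_t.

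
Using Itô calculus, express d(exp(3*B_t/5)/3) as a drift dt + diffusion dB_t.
d(exp(3*B_t/5)/3) = (3*exp(3*B_t/5)/50) dt + (exp(3*B_t/5)/5) dB_t

Itô's formula for f(B_t) gives d f(B_t) = f'(B_t) dB_t + (1/2) f''(B_t) dt. Compute derivatives of f(x) = exp(3*x/5)/3:
  f'(x)  = exp(3*x/5)/5
  f''(x) = 3*exp(3*x/5)/25
Substitute x = B_t and multiply the f'' term by 1/2:
  drift     = (1/2) * (3*exp(3*x/5)/25) evaluated at B_t = 3*exp(3*B_t/5)/50
  diffusion = (exp(3*x/5)/5) evaluated at B_t = exp(3*B_t/5)/5
Therefore d(exp(3*B_t/5)/3) = (3*exp(3*B_t/5)/50) dt + (exp(3*B_t/5)/5) dB_t.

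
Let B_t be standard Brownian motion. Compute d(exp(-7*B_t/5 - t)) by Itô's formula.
d(exp(-7*B_t/5 - t)) = (-exp(-7*B_t/5 - t)/50) dt + (-7*exp(-7*B_t/5 - t)/5) dB_t

Itô's formula for f(t, x): d f(t, B_t) = (f_t + (1/2) f_xx) dt + f_x dB_t. Compute partials of f(t, x) = exp(-t - 7*x/5):
  f_t(t,x)  = -exp(-t - 7*x/5)
  f_x(t,x)  = -7*exp(-t - 7*x/5)/5
  f_xx(t,x) = 49*exp(-t - 7*x/5)/25
Assemble drift = f_t + (1/2) f_xx = -exp(-t - 7*x/5)/50 and diffusion = f_x = -7*exp(-t - 7*x/5)/5. Substituting x = B_t:
  d(exp(-7*B_t/5 - t)) = (-exp(-7*B_t/5 - t)/50) dt + (-7*exp(-7*B_t/5 - t)/5) dB_t.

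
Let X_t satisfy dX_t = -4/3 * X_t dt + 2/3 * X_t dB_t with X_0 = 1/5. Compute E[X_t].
E[X_t] = exp(-4*t/3)/5

For GBM dX = mu X dt + sigma X dB with X_0 = x_0, apply Itô to Y = log X: dY = (mu - sigma^2/2) dt + sigma dB, so Y_t = log(x_0) + (mu - sigma^2/2) t + sigma B_t and hence X_t = x_0 * exp((mu - sigma^2/2) t + sigma B_t).
With mu = -4/3, sigma = 2/3, x_0 = 1/5, this gives:
  X_t = 1/5 * exp((-14/9) * t + (2/3) * B_t).
Since sigma*B_t ~ Normal(0, sigma^2 t), E[exp(sigma*B_t)] = exp(sigma^2 t / 2); so E[X_t] = x_0 * exp((mu - sigma^2/2) t) * exp(sigma^2 t / 2) = x_0 * exp(mu t) = exp(-4*t/3)/5.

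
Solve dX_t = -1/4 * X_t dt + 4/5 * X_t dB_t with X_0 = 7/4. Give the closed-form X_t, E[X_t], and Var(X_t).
X_t = 7/4 * exp((-57/100) t + (4/5) B_t); E[X_t] = 7*exp(-t/4)/4; Var(X_t) = (49*exp(16*t/25) - 49)*exp(-t/2)/16

For GBM dX = mu X dt + sigma X dB with X_0 = x_0, apply Itô to Y = log X: dY = (mu - sigma^2/2) dt + sigma dB, so Y_t = log(x_0) + (mu - sigma^2/2) t + sigma B_t and hence X_t = x_0 * exp((mu - sigma^2/2) t + sigma B_t).
With mu = -1/4, sigma = 4/5, x_0 = 7/4, this gives:
  X_t = 7/4 * exp((-57/100) * t + (4/5) * B_t).
Since sigma*B_t ~ Normal(0, sigma^2 t), E[exp(sigma*B_t)] = exp(sigma^2 t / 2); so E[X_t] = x_0 * exp((mu - sigma^2/2) t) * exp(sigma^2 t / 2) = x_0 * exp(mu t) = 7*exp(-t/4)/4.
Var(X_t) = E[X_t^2] - (E[X_t])^2 = x_0^2 * exp(2 mu t) * (exp(sigma^2 t) - 1) = (49*exp(16*t/25) - 49)*exp(-t/2)/16.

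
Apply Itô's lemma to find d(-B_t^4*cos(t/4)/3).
d(-B_t^4*cos(t/4)/3) = (B_t^2*(B_t^2*sin(t/4) - 24*cos(t/4))/12) dt + (-4*B_t^3*cos(t/4)/3) dB_t

Itô's formula for f(t, x): d f(t, B_t) = (f_t + (1/2) f_xx) dt + f_x dB_t. Compute partials of f(t, x) = -x^4*cos(t/4)/3:
  f_t(t,x)  = x^4*sin(t/4)/12
  f_x(t,x)  = -4*x^3*cos(t/4)/3
  f_xx(t,x) = -4*x^2*cos(t/4)
Assemble drift = f_t + (1/2) f_xx = x^2*(x^2*sin(t/4) - 24*cos(t/4))/12 and diffusion = f_x = -4*x^3*cos(t/4)/3. Substituting x = B_t:
  d(-B_t^4*cos(t/4)/3) = (B_t^2*(B_t^2*sin(t/4) - 24*cos(t/4))/12) dt + (-4*B_t^3*cos(t/4)/3) dB_t.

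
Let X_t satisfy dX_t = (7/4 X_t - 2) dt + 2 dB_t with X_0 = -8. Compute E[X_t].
E[X_t] = 8/7 - 64*exp(7*t/4)/7

Taking expectations and using E[dB_t] = 0, the mean m(t) = E[X_t] satisfies the ODE m'(t) = a m(t) + b with m(0) = x_0. With a = 7/4, b = -2, x_0 = -8, the solution is
  m(t) = x_0 * exp(a t) + (b/a) * (exp(a t) - 1)
       = (-8) * exp((7/4) t) + ((-2)/(7/4)) * (exp((7/4) t) - 1)
       = 8/7 - 64*exp(7*t/4)/7.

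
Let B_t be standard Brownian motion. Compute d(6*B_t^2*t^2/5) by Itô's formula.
d(6*B_t^2*t^2/5) = (6*t*(2*B_t^2 + t)/5) dt + (12*B_t*t^2/5) dB_t

Itô's formula for f(t, x): d f(t, B_t) = (f_t + (1/2) f_xx) dt + f_x dB_t. Compute partials of f(t, x) = 6*t^2*x^2/5:
  f_t(t,x)  = 12*t*x^2/5
  f_x(t,x)  = 12*t^2*x/5
  f_xx(t,x) = 12*t^2/5
Assemble drift = f_t + (1/2) f_xx = 6*t*(t + 2*x^2)/5 and diffusion = f_x = 12*t^2*x/5. Substituting x = B_t:
  d(6*B_t^2*t^2/5) = (6*t*(2*B_t^2 + t)/5) dt + (12*B_t*t^2/5) dB_t.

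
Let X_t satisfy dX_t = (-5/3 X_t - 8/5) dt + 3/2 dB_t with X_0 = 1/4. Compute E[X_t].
E[X_t] = -24/25 + 121*exp(-5*t/3)/100

Taking expectations and using E[dB_t] = 0, the mean m(t) = E[X_t] satisfies the ODE m'(t) = a m(t) + b with m(0) = x_0. With a = -5/3, b = -8/5, x_0 = 1/4, the solution is
  m(t) = x_0 * exp(a t) + (b/a) * (exp(a t) - 1)
       = (1/4) * exp((-5/3) t) + ((-8/5)/(-5/3)) * (exp((-5/3) t) - 1)
       = -24/25 + 121*exp(-5*t/3)/100.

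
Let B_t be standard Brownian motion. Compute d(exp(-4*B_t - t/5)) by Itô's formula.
d(exp(-4*B_t - t/5)) = (39*exp(-4*B_t - t/5)/5) dt + (-4*exp(-4*B_t - t/5)) dB_t

Itô's formula for f(t, x): d f(t, B_t) = (f_t + (1/2) f_xx) dt + f_x dB_t. Compute partials of f(t, x) = exp(-t/5 - 4*x):
  f_t(t,x)  = -exp(-t/5 - 4*x)/5
  f_x(t,x)  = -4*exp(-t/5 - 4*x)
  f_xx(t,x) = 16*exp(-t/5 - 4*x)
Assemble drift = f_t + (1/2) f_xx = 39*exp(-t/5 - 4*x)/5 and diffusion = f_x = -4*exp(-t/5 - 4*x). Substituting x = B_t:
  d(exp(-4*B_t - t/5)) = (39*exp(-4*B_t - t/5)/5) dt + (-4*exp(-4*B_t - t/5)) dB_t.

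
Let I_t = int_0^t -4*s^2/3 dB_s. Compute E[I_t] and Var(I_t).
E[I_t] = 0; Var(I_t) = 16*t^5/45

The Itô integral of a deterministic integrand f(s) has mean 0 because each increment f(s) * (B_{s+ds} - B_s) has mean 0. By the Itô isometry:
  Var( int_0^t f(s) dB_s ) = E[ (int_0^t f(s) dB_s)^2 ] = int_0^t f(s)^2 ds.
Here f(s) = -4*s^2/3, so f(s)^2 = 16*s^4/9. Integrate:
  int_0^t (16*s^4/9) ds = 16*t^5/45.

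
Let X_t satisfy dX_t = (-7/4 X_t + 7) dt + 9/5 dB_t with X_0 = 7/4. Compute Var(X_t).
Var(X_t) = 162/175 - 162*exp(-7*t/2)/175

The variance V(t) = Var(X_t) satisfies V'(t) = 2 a V(t) + c^2 with V(0) = 0 (drift coefficient is linear in X, diffusion is constant). With a = -7/4, c = 9/5, the solution is
  V(t) = (c^2 / (2 a)) * (exp(2 a t) - 1)
       = ((9/5)^2 / (2*(-7/4))) * (exp((-7/2) t) - 1)
       = 162/175 - 162*exp(-7*t/2)/175.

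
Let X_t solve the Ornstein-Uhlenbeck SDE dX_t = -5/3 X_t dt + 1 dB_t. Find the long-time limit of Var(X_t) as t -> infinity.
lim Var(X_t) = 3/10

The OU SDE dX = -theta X dt + sigma dB admits the integrating factor exp(theta t): d(exp(theta t) X_t) = sigma exp(theta t) dB_t. Integrating from 0 to t gives X_t = x_0 * exp(-theta t) + sigma * int_0^t exp(-theta (t-s)) dB_s for any initial x_0. The Itô integral has variance (by the Itô isometry) sigma^2 * int_0^t exp(-2 theta (t - s)) ds = sigma^2 * (1 - exp(-2 theta t)) / (2 theta), independent of x_0.
With theta = 5/3, sigma = 1:
  Var(X_t) = (1)^2 * (1 - exp(-2*5/3 t)) / (2 * 5/3) = 3/10 - 3*exp(-10*t/3)/10.
As t -> infinity, exp(-2*5/3 t) -> 0, so the stationary variance is sigma^2 / (2 theta) = 3/10.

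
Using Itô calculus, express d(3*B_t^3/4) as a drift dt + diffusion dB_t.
d(3*B_t^3/4) = (9*B_t/4) dt + (9*B_t^2/4) dB_t

Itô's formula for f(B_t) gives d f(B_t) = f'(B_t) dB_t + (1/2) f''(B_t) dt. Compute derivatives of f(x) = 3*x^3/4:
  f'(x)  = 9*x^2/4
  f''(x) = 9*x/2
Substitute x = B_t and multiply the f'' term by 1/2:
  drift     = (1/2) * (9*x/2) evaluated at B_t = 9*B_t/4
  diffusion = (9*x^2/4) evaluated at B_t = 9*B_t^2/4
Therefore d(3*B_t^3/4) = (9*B_t/4) dt + (9*B_t^2/4) dB_t.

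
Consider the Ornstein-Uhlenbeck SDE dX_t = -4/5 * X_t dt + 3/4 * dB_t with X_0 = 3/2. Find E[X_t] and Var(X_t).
E[X_t] = 3*exp(-4*t/5)/2; Var(X_t) = 45/128 - 45*exp(-8*t/5)/128

The OU SDE dX = -theta X dt + sigma dB admits the integrating factor exp(theta t): d(exp(theta t) X_t) = sigma exp(theta t) dB_t. Integrating from 0 to t:
  X_t = x_0 * exp(-theta t) + sigma * int_0^t exp(-theta (t-s)) dB_s.
The Itô integral has mean 0 and (by the Itô isometry) variance sigma^2 * int_0^t exp(-2 theta (t - s)) ds = sigma^2 * (1 - exp(-2 theta t)) / (2 theta).
With theta = 4/5, sigma = 3/4, x_0 = 3/2:
  E[X_t] = 3/2 * exp(-4/5 t) = 3*exp(-4*t/5)/2
  Var(X_t) = (3/4)^2 * (1 - exp(-2*4/5 t)) / (2 * 4/5) = 45/128 - 45*exp(-8*t/5)/128.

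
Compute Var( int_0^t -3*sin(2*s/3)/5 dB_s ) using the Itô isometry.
Var = 9*t/50 - 27*sin(4*t/3)/200

The Itô integral of a deterministic integrand f(s) has mean 0 because each increment f(s) * (B_{s+ds} - B_s) has mean 0. By the Itô isometry:
  Var( int_0^t f(s) dB_s ) = E[ (int_0^t f(s) dB_s)^2 ] = int_0^t f(s)^2 ds.
Here f(s) = -3*sin(2*s/3)/5, so f(s)^2 = 9*sin(2*s/3)^2/25. Integrate:
  int_0^t (9*sin(2*s/3)^2/25) ds = 9*t/50 - 27*sin(4*t/3)/200.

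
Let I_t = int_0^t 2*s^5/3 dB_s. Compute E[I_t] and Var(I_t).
E[I_t] = 0; Var(I_t) = 4*t^11/99

The Itô integral of a deterministic integrand f(s) has mean 0 because each increment f(s) * (B_{s+ds} - B_s) has mean 0. By the Itô isometry:
  Var( int_0^t f(s) dB_s ) = E[ (int_0^t f(s) dB_s)^2 ] = int_0^t f(s)^2 ds.
Here f(s) = 2*s^5/3, so f(s)^2 = 4*s^10/9. Integrate:
  int_0^t (4*s^10/9) ds = 4*t^11/99.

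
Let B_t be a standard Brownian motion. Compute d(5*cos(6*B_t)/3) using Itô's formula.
d(5*cos(6*B_t)/3) = (-30*cos(6*B_t)) dt + (-10*sin(6*B_t)) dB_t

Itô's formula for f(B_t) gives d f(B_t) = f'(B_t) dB_t + (1/2) f''(B_t) dt. Compute derivatives of f(x) = 5*cos(6*x)/3:
  f'(x)  = -10*sin(6*x)
  f''(x) = -60*cos(6*x)
Substitute x = B_t and multiply the f'' term by 1/2:
  drift     = (1/2) * (-60*cos(6*x)) evaluated at B_t = -30*cos(6*B_t)
  diffusion = (-10*sin(6*x)) evaluated at B_t = -10*sin(6*B_t)
Therefore d(5*cos(6*B_t)/3) = (-30*cos(6*B_t)) dt + (-10*sin(6*B_t)) dB_t.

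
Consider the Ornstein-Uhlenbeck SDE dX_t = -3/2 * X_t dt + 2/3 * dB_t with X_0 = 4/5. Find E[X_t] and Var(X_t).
E[X_t] = 4*exp(-3*t/2)/5; Var(X_t) = 4/27 - 4*exp(-3*t)/27

The OU SDE dX = -theta X dt + sigma dB admits the integrating factor exp(theta t): d(exp(theta t) X_t) = sigma exp(theta t) dB_t. Integrating from 0 to t:
  X_t = x_0 * exp(-theta t) + sigma * int_0^t exp(-theta (t-s)) dB_s.
The Itô integral has mean 0 and (by the Itô isometry) variance sigma^2 * int_0^t exp(-2 theta (t - s)) ds = sigma^2 * (1 - exp(-2 theta t)) / (2 theta).
With theta = 3/2, sigma = 2/3, x_0 = 4/5:
  E[X_t] = 4/5 * exp(-3/2 t) = 4*exp(-3*t/2)/5
  Var(X_t) = (2/3)^2 * (1 - exp(-2*3/2 t)) / (2 * 3/2) = 4/27 - 4*exp(-3*t)/27.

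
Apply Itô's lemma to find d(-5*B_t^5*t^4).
d(-5*B_t^5*t^4) = (B_t^3*t^3*(-20*B_t^2 - 50*t)) dt + (-25*B_t^4*t^4) dB_t

Itô's formula for f(t, x): d f(t, B_t) = (f_t + (1/2) f_xx) dt + f_x dB_t. Compute partials of f(t, x) = -5*t^4*x^5:
  f_t(t,x)  = -20*t^3*x^5
  f_x(t,x)  = -25*t^4*x^4
  f_xx(t,x) = -100*t^4*x^3
Assemble drift = f_t + (1/2) f_xx = t^3*x^3*(-50*t - 20*x^2) and diffusion = f_x = -25*t^4*x^4. Substituting x = B_t:
  d(-5*B_t^5*t^4) = (B_t^3*t^3*(-20*B_t^2 - 50*t)) dt + (-25*B_t^4*t^4) dB_t.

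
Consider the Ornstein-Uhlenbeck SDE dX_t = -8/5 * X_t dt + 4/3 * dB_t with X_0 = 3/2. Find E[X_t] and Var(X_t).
E[X_t] = 3*exp(-8*t/5)/2; Var(X_t) = 5/9 - 5*exp(-16*t/5)/9

The OU SDE dX = -theta X dt + sigma dB admits the integrating factor exp(theta t): d(exp(theta t) X_t) = sigma exp(theta t) dB_t. Integrating from 0 to t:
  X_t = x_0 * exp(-theta t) + sigma * int_0^t exp(-theta (t-s)) dB_s.
The Itô integral has mean 0 and (by the Itô isometry) variance sigma^2 * int_0^t exp(-2 theta (t - s)) ds = sigma^2 * (1 - exp(-2 theta t)) / (2 theta).
With theta = 8/5, sigma = 4/3, x_0 = 3/2:
  E[X_t] = 3/2 * exp(-8/5 t) = 3*exp(-8*t/5)/2
  Var(X_t) = (4/3)^2 * (1 - exp(-2*8/5 t)) / (2 * 8/5) = 5/9 - 5*exp(-16*t/5)/9.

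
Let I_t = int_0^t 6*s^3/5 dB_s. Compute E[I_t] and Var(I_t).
E[I_t] = 0; Var(I_t) = 36*t^7/175

The Itô integral of a deterministic integrand f(s) has mean 0 because each increment f(s) * (B_{s+ds} - B_s) has mean 0. By the Itô isometry:
  Var( int_0^t f(s) dB_s ) = E[ (int_0^t f(s) dB_s)^2 ] = int_0^t f(s)^2 ds.
Here f(s) = 6*s^3/5, so f(s)^2 = 36*s^6/25. Integrate:
  int_0^t (36*s^6/25) ds = 36*t^7/175.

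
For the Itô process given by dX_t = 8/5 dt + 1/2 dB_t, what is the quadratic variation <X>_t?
<X>_t = t/4

For an Itô process dX_t = a(t) dt + b(t) dB_t, the quadratic variation is <X>_t = int_0^t b(s)^2 ds (the drift term does not contribute). Here b(s) = 1/2, so
  b(s)^2 = 1/4.
Integrating from 0 to t:
  <X>_t = int_0^t (1/4) ds = t/4.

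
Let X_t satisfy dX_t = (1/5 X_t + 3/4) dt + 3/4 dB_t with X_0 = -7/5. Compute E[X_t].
E[X_t] = 47*exp(t/5)/20 - 15/4

Taking expectations and using E[dB_t] = 0, the mean m(t) = E[X_t] satisfies the ODE m'(t) = a m(t) + b with m(0) = x_0. With a = 1/5, b = 3/4, x_0 = -7/5, the solution is
  m(t) = x_0 * exp(a t) + (b/a) * (exp(a t) - 1)
       = (-7/5) * exp((1/5) t) + ((3/4)/(1/5)) * (exp((1/5) t) - 1)
       = 47*exp(t/5)/20 - 15/4.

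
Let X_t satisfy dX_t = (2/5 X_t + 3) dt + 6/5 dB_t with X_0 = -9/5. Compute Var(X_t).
Var(X_t) = 9*exp(4*t/5)/5 - 9/5

The variance V(t) = Var(X_t) satisfies V'(t) = 2 a V(t) + c^2 with V(0) = 0 (drift coefficient is linear in X, diffusion is constant). With a = 2/5, c = 6/5, the solution is
  V(t) = (c^2 / (2 a)) * (exp(2 a t) - 1)
       = ((6/5)^2 / (2*(2/5))) * (exp((4/5) t) - 1)
       = 9*exp(4*t/5)/5 - 9/5.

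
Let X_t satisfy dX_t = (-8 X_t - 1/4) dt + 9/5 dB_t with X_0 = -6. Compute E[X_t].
E[X_t] = -1/32 - 191*exp(-8*t)/32

Taking expectations and using E[dB_t] = 0, the mean m(t) = E[X_t] satisfies the ODE m'(t) = a m(t) + b with m(0) = x_0. With a = -8, b = -1/4, x_0 = -6, the solution is
  m(t) = x_0 * exp(a t) + (b/a) * (exp(a t) - 1)
       = (-6) * exp((-8) t) + ((-1/4)/(-8)) * (exp((-8) t) - 1)
       = -1/32 - 191*exp(-8*t)/32.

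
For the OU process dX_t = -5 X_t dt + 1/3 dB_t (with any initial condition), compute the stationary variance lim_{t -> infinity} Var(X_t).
lim Var(X_t) = 1/90

The OU SDE dX = -theta X dt + sigma dB admits the integrating factor exp(theta t): d(exp(theta t) X_t) = sigma exp(theta t) dB_t. Integrating from 0 to t gives X_t = x_0 * exp(-theta t) + sigma * int_0^t exp(-theta (t-s)) dB_s for any initial x_0. The Itô integral has variance (by the Itô isometry) sigma^2 * int_0^t exp(-2 theta (t - s)) ds = sigma^2 * (1 - exp(-2 theta t)) / (2 theta), independent of x_0.
With theta = 5, sigma = 1/3:
  Var(X_t) = (1/3)^2 * (1 - exp(-2*5 t)) / (2 * 5) = 1/90 - exp(-10*t)/90.
As t -> infinity, exp(-2*5 t) -> 0, so the stationary variance is sigma^2 / (2 theta) = 1/90.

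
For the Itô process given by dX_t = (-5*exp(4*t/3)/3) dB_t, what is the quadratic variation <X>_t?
<X>_t = 25*exp(8*t/3)/24 - 25/24

For an Itô process dX_t = a(t) dt + b(t) dB_t, the quadratic variation is <X>_t = int_0^t b(s)^2 ds (the drift term does not contribute). Here b(s) = -5*exp(4*s/3)/3, so
  b(s)^2 = 25*exp(8*s/3)/9.
Integrating from 0 to t:
  <X>_t = int_0^t (25*exp(8*s/3)/9) ds = 25*exp(8*t/3)/24 - 25/24.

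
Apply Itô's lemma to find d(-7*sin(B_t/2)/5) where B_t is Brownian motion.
d(-7*sin(B_t/2)/5) = (7*sin(B_t/2)/40) dt + (-7*cos(B_t/2)/10) dB_t

Itô's formula for f(B_t) gives d f(B_t) = f'(B_t) dB_t + (1/2) f''(B_t) dt. Compute derivatives of f(x) = -7*sin(x/2)/5:
  f'(x)  = -7*cos(x/2)/10
  f''(x) = 7*sin(x/2)/20
Substitute x = B_t and multiply the f'' term by 1/2:
  drift     = (1/2) * (7*sin(x/2)/20) evaluated at B_t = 7*sin(B_t/2)/40
  diffusion = (-7*cos(x/2)/10) evaluated at B_t = -7*cos(B_t/2)/10
Therefore d(-7*sin(B_t/2)/5) = (7*sin(B_t/2)/40) dt + (-7*cos(B_t/2)/10) dB_t.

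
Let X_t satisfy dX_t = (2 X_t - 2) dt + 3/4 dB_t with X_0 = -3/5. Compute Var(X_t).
Var(X_t) = 9*exp(4*t)/64 - 9/64

The variance V(t) = Var(X_t) satisfies V'(t) = 2 a V(t) + c^2 with V(0) = 0 (drift coefficient is linear in X, diffusion is constant). With a = 2, c = 3/4, the solution is
  V(t) = (c^2 / (2 a)) * (exp(2 a t) - 1)
       = ((3/4)^2 / (2*2)) * (exp(4 t) - 1)
       = 9*exp(4*t)/64 - 9/64.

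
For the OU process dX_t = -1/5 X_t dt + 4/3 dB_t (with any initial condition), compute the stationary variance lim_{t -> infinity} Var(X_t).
lim Var(X_t) = 40/9

The OU SDE dX = -theta X dt + sigma dB admits the integrating factor exp(theta t): d(exp(theta t) X_t) = sigma exp(theta t) dB_t. Integrating from 0 to t gives X_t = x_0 * exp(-theta t) + sigma * int_0^t exp(-theta (t-s)) dB_s for any initial x_0. The Itô integral has variance (by the Itô isometry) sigma^2 * int_0^t exp(-2 theta (t - s)) ds = sigma^2 * (1 - exp(-2 theta t)) / (2 theta), independent of x_0.
With theta = 1/5, sigma = 4/3:
  Var(X_t) = (4/3)^2 * (1 - exp(-2*1/5 t)) / (2 * 1/5) = 40/9 - 40*exp(-2*t/5)/9.
As t -> infinity, exp(-2*1/5 t) -> 0, so the stationary variance is sigma^2 / (2 theta) = 40/9.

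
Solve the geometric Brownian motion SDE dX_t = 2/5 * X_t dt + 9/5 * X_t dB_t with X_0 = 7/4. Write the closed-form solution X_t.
X_t = 7/4 * exp((-61/50) * t + (9/5) * B_t)

For GBM dX = mu X dt + sigma X dB with X_0 = x_0, apply Itô to Y = log X: dY = (mu - sigma^2/2) dt + sigma dB, so Y_t = log(x_0) + (mu - sigma^2/2) t + sigma B_t and hence X_t = x_0 * exp((mu - sigma^2/2) t + sigma B_t).
With mu = 2/5, sigma = 9/5, x_0 = 7/4, this gives:
  X_t = 7/4 * exp((-61/50) * t + (9/5) * B_t).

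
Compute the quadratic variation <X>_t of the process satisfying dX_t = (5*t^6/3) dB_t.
<X>_t = 25*t^13/117

For an Itô process dX_t = a(t) dt + b(t) dB_t, the quadratic variation is <X>_t = int_0^t b(s)^2 ds (the drift term does not contribute). Here b(s) = 5*s^6/3, so
  b(s)^2 = 25*s^12/9.
Integrating from 0 to t:
  <X>_t = int_0^t (25*s^12/9) ds = 25*t^13/117.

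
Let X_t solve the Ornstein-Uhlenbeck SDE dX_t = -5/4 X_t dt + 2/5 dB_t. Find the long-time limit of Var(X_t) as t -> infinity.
lim Var(X_t) = 8/125

The OU SDE dX = -theta X dt + sigma dB admits the integrating factor exp(theta t): d(exp(theta t) X_t) = sigma exp(theta t) dB_t. Integrating from 0 to t gives X_t = x_0 * exp(-theta t) + sigma * int_0^t exp(-theta (t-s)) dB_s for any initial x_0. The Itô integral has variance (by the Itô isometry) sigma^2 * int_0^t exp(-2 theta (t - s)) ds = sigma^2 * (1 - exp(-2 theta t)) / (2 theta), independent of x_0.
With theta = 5/4, sigma = 2/5:
  Var(X_t) = (2/5)^2 * (1 - exp(-2*5/4 t)) / (2 * 5/4) = 8/125 - 8*exp(-5*t/2)/125.
As t -> infinity, exp(-2*5/4 t) -> 0, so the stationary variance is sigma^2 / (2 theta) = 8/125.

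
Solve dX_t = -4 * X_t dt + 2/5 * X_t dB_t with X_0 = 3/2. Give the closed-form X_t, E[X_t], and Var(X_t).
X_t = 3/2 * exp((-102/25) t + (2/5) B_t); E[X_t] = 3*exp(-4*t)/2; Var(X_t) = (9*exp(4*t/25) - 9)*exp(-8*t)/4

For GBM dX = mu X dt + sigma X dB with X_0 = x_0, apply Itô to Y = log X: dY = (mu - sigma^2/2) dt + sigma dB, so Y_t = log(x_0) + (mu - sigma^2/2) t + sigma B_t and hence X_t = x_0 * exp((mu - sigma^2/2) t + sigma B_t).
With mu = -4, sigma = 2/5, x_0 = 3/2, this gives:
  X_t = 3/2 * exp((-102/25) * t + (2/5) * B_t).
Since sigma*B_t ~ Normal(0, sigma^2 t), E[exp(sigma*B_t)] = exp(sigma^2 t / 2); so E[X_t] = x_0 * exp((mu - sigma^2/2) t) * exp(sigma^2 t / 2) = x_0 * exp(mu t) = 3*exp(-4*t)/2.
Var(X_t) = E[X_t^2] - (E[X_t])^2 = x_0^2 * exp(2 mu t) * (exp(sigma^2 t) - 1) = (9*exp(4*t/25) - 9)*exp(-8*t)/4.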